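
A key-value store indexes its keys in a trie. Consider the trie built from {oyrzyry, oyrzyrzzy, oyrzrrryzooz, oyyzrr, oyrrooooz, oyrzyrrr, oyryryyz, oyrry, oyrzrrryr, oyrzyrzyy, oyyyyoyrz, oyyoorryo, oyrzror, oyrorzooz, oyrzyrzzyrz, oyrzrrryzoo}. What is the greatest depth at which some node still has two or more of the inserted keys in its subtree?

Equivalently: take the maximum, over all pairs, of their longest common prefix length.
e.g. "oyrzrrryzoo" and "oyrzrrryzooz" share the prefix "oyrzrrryzoo" of length 11; no pair shares a longer one.
Longest shared-prefix length: 11

11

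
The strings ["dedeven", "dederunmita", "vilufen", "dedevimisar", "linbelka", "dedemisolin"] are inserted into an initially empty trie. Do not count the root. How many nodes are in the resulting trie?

42

Insert word by word; a character creates a node only if that edge doesn't already exist:
  "dedeven" → 7 new (d, e, d, e, v, e, n)
  "dederunmita" → prefix "dede" already present; 7 new (r, u, n, m, i, t, a)
  "vilufen" → 7 new (v, i, l, u, f, e, n)
  "dedevimisar" → prefix "dedev" already present; 6 new (i, m, i, s, a, r)
  "linbelka" → 8 new (l, i, n, b, e, l, k, a)
  "dedemisolin" → prefix "dede" already present; 7 new (m, i, s, o, l, i, n)
Total nodes = 7 + 7 + 7 + 6 + 8 + 7 = 42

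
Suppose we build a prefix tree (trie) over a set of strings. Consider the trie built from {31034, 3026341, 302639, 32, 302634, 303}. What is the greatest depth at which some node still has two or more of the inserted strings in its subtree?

6

Equivalently: take the maximum, over all pairs, of their longest common prefix length.
"302634" and "3026341" agree on "302634" (6 characters) before diverging; nothing deeper is shared.
Longest shared-prefix length: 6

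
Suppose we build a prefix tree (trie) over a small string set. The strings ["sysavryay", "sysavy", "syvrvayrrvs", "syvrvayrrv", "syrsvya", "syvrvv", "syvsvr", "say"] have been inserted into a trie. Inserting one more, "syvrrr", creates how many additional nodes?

2

The longest prefix of "syvrrr" already in the trie is "syvr" (length 4).
New nodes needed: |"syvrrr"| − 4 = 6 − 4 = 2.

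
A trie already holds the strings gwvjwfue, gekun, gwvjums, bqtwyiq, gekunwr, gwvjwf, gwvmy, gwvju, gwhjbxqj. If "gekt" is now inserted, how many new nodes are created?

Walking "gekt" from the root, the first 3 characters ("gek") follow existing edges; "t" is the first miss.
So 4 − 3 = 1 new nodes.

1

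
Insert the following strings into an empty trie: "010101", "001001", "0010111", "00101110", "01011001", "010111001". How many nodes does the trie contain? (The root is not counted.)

23

Count nodes per top-level branch (shared prefixes stored once):
  '0'-branch (001001, 0010111, 00101110, 010101, 01011001, 010111001): 23 nodes
Sum: 23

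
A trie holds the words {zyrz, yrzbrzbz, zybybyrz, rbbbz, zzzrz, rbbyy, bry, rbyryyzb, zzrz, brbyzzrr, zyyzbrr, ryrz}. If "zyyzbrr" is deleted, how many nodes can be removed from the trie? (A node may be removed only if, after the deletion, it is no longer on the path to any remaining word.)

A node on "zyyzbrr"'s path can go only if nothing else ends at it or branches off below it.
The suffix "yzbrr" (5 nodes) is used only by "zyyzbrr"; the node for "zy" still has the child "r", so pruning stops there.
Nodes removed: 5

5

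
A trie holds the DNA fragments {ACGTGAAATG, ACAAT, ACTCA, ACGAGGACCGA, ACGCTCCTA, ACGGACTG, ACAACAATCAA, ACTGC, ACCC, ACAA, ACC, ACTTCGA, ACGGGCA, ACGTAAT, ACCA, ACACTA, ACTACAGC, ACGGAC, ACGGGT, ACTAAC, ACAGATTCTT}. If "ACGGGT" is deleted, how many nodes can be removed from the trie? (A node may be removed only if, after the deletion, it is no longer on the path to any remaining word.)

1

Walk "ACGGGT" from the leaf back toward the root, removing each node that no remaining word uses.
The suffix "T" (1 node) is used only by "ACGGGT"; the node for "ACGGG" still has the child "C", so pruning stops there.
Nodes removed: 1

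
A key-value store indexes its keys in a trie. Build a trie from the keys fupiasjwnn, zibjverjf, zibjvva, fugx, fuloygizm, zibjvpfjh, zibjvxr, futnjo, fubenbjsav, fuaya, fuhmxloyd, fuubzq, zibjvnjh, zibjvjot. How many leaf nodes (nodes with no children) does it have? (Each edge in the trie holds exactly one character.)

14

Leaves are exactly the stored words that no other stored word extends.
Those words: "fuaya", "fubenbjsav", "fugx", "fuhmxloyd", "fuloygizm", "fupiasjwnn", "futnjo", "fuubzq", "zibjverjf", "zibjvjot", "zibjvnjh", "zibjvpfjh", "zibjvva", "zibjvxr"
Leaf count: 14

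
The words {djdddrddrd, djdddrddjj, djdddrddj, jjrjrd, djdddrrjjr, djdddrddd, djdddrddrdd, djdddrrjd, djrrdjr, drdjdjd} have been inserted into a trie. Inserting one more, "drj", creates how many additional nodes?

The longest prefix of "drj" already in the trie is "dr" (length 2).
New nodes needed: |"drj"| − 2 = 3 − 2 = 1.

1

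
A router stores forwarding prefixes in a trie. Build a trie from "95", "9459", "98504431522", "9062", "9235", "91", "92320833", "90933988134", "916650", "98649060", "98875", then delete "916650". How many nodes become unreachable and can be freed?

4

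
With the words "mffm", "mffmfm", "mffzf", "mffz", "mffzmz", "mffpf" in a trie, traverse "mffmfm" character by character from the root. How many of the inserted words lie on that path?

2

Check each prefix of "mffmfm" against the stored set — each match is an end-marker on the path.
Prefixes of the query that are stored words: "mffm", "mffmfm"
Count: 2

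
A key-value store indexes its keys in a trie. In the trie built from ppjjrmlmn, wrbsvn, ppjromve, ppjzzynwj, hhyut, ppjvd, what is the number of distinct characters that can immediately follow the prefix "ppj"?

Follow the path "ppj" to its node, then look at its outgoing edges.
Distinct next characters after "ppj": j, r, v, z.
That node has 4 child edges.

4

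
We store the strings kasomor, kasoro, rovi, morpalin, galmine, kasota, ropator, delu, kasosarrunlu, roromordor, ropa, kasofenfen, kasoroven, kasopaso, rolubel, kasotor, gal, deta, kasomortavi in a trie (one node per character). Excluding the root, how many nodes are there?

81

Insert word by word; a character creates a node only if that edge doesn't already exist:
  "kasomor" → 7 new (k, a, s, o, m, o, r)
  "kasoro" → prefix "kaso" already present; 2 new (r, o)
  "rovi" → 4 new (r, o, v, i)
  "morpalin" → 8 new (m, o, r, p, a, l, i, n)
  "galmine" → 7 new (g, a, l, m, i, n, e)
  "kasota" → prefix "kaso" already present; 2 new (t, a)
  "ropator" → prefix "ro" already present; 5 new (p, a, t, o, r)
  "delu" → 4 new (d, e, l, u)
  "kasosarrunlu" → prefix "kaso" already present; 8 new (s, a, r, r, u, n, l, u)
  "roromordor" → prefix "ro" already present; 8 new (r, o, m, o, r, d, o, r)
  "ropa" → prefix "ropa" already present; 0 new (none)
  "kasofenfen" → prefix "kaso" already present; 6 new (f, e, n, f, e, n)
  "kasoroven" → prefix "kasoro" already present; 3 new (v, e, n)
  "kasopaso" → prefix "kaso" already present; 4 new (p, a, s, o)
  "rolubel" → prefix "ro" already present; 5 new (l, u, b, e, l)
  "kasotor" → prefix "kasot" already present; 2 new (o, r)
  "gal" → prefix "gal" already present; 0 new (none)
  "deta" → prefix "de" already present; 2 new (t, a)
  "kasomortavi" → prefix "kasomor" already present; 4 new (t, a, v, i)
Total nodes = 7 + 2 + 4 + 8 + 7 + 2 + 5 + 4 + 8 + 8 + 0 + 6 + 3 + 4 + 5 + 2 + 0 + 2 + 4 = 81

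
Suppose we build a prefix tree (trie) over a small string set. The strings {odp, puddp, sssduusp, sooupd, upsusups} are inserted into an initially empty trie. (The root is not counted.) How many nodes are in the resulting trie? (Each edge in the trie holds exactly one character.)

Count nodes per top-level branch (shared prefixes stored once):
  'o'-branch (odp): 3 nodes
  'p'-branch (puddp): 5 nodes
  's'-branch (sooupd, sssduusp): 13 nodes
  'u'-branch (upsusups): 8 nodes
Sum: 29

29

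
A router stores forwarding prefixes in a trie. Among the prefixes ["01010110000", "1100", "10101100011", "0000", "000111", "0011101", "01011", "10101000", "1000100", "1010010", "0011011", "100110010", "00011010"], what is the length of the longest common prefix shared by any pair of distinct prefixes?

5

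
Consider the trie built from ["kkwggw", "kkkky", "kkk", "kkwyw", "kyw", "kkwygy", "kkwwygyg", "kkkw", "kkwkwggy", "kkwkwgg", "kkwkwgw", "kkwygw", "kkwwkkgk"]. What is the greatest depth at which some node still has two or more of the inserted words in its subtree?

Look for the deepest trie node that still has at least two words in its subtree.
e.g. "kkwkwgg" and "kkwkwggy" share the prefix "kkwkwgg" of length 7; no pair shares a longer one.
Longest shared-prefix length: 7

7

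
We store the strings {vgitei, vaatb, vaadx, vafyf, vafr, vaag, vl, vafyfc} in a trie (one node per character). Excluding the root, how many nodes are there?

Trie structure (* marks end of a word):
(root)
└─ v
   ├─ a
   │  ├─ a
   │  │  ├─ d
   │  │  │  └─ x *
   │  │  ├─ g *
   │  │  └─ t
   │  │     └─ b *
   │  └─ f
   │     ├─ r *
   │     └─ y
   │        └─ f *
   │           └─ c *
   ├─ g
   │  └─ i
   │     └─ t
   │        └─ e
   │           └─ i *
   └─ l *
Counting every labelled node above: 19.

19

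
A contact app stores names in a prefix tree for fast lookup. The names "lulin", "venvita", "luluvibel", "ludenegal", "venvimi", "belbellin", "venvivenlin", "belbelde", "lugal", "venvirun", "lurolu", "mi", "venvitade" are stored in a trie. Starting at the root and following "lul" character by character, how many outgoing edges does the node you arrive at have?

Follow the path "lul" to its node, then look at its outgoing edges.
Characters that immediately follow "lul" among the stored strings: {i, u}.
That node has 2 child edges.

2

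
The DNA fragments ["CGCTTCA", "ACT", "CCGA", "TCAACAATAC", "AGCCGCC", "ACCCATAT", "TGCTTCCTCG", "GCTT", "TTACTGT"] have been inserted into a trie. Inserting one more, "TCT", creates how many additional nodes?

The longest prefix of "TCT" already in the trie is "TC" (length 2).
Each of the 1 remaining characters creates one node.

1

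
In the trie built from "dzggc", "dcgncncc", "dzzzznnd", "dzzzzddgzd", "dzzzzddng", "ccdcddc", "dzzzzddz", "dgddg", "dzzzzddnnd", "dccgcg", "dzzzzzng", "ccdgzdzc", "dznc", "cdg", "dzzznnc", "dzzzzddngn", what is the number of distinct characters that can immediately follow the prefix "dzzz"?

The children of the "dzzz" node are the distinct next characters among strings starting with "dzzz".
Distinct next characters after "dzzz": n, z.
That node has 2 child edges.

2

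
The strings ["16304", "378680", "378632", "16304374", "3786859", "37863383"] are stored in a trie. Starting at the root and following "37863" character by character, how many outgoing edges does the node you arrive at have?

2

The children of the "37863" node are the distinct next characters among strings starting with "37863".
Characters that immediately follow "37863" among the stored strings: {2, 3}.
That node has 2 child edges.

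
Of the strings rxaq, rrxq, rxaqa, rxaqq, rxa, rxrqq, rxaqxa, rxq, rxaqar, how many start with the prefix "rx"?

8

Walk to "rx"; the words in its subtree are exactly those with that prefix.
Words under "rx": rxa, rxaq, rxaqa, rxaqar, rxaqq, rxaqxa, rxq, rxrqq
Count: 8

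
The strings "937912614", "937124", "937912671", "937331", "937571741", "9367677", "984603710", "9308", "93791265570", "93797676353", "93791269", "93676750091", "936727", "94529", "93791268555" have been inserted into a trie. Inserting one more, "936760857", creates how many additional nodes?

4

"93676" is already a path in the trie; the remaining "0857" must be added.
So 9 − 5 = 4 new nodes.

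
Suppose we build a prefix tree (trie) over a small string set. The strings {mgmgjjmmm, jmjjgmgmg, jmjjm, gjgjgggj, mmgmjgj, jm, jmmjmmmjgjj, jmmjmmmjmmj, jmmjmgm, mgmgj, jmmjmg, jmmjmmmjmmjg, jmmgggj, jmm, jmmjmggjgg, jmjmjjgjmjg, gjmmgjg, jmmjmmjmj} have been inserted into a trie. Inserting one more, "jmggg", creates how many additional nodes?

3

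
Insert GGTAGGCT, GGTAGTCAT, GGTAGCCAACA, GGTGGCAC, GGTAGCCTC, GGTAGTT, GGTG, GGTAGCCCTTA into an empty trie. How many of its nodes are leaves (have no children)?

7

A leaf is a node with no children — equivalently, the end of a word that is not a proper prefix of any other stored word.
Those words: "GGTAGCCAACA", "GGTAGCCCTTA", "GGTAGCCTC", "GGTAGGCT", "GGTAGTCAT", "GGTAGTT", "GGTGGCAC"
Leaf count: 7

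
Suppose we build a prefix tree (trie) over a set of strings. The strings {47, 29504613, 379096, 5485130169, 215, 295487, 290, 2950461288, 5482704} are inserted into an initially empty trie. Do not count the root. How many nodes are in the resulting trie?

Trie structure (* marks end of a word):
(root)
├─ 2
│  ├─ 1
│  │  └─ 5 *
│  └─ 9
│     ├─ 0 *
│     └─ 5
│        ├─ 0
│        │  └─ 4
│        │     └─ 6
│        │        └─ 1
│        │           ├─ 2
│        │           │  └─ 8
│        │           │     └─ 8 *
│        │           └─ 3 *
│        └─ 4
│           └─ 8
│              └─ 7 *
├─ 3
│  └─ 7
│     └─ 9
│        └─ 0
│           └─ 9
│              └─ 6 *
├─ 4
│  └─ 7 *
└─ 5
   └─ 4
      └─ 8
         ├─ 2
         │  └─ 7
         │     └─ 0
         │        └─ 4 *
         └─ 5
            └─ 1
               └─ 3
                  └─ 0
                     └─ 1
                        └─ 6
                           └─ 9 *
Counting every labelled node above: 39.

39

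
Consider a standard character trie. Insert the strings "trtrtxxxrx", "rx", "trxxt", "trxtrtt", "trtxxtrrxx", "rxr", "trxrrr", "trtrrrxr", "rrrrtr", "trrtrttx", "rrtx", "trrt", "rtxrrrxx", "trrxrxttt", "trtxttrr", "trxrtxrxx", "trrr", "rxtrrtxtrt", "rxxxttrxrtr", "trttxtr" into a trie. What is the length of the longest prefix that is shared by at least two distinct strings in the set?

Equivalently: take the maximum, over all pairs, of their longest common prefix length.
"trrt" and "trrtrttx" agree on "trrt" (4 characters) before diverging; nothing deeper is shared.
Longest shared-prefix length: 4

4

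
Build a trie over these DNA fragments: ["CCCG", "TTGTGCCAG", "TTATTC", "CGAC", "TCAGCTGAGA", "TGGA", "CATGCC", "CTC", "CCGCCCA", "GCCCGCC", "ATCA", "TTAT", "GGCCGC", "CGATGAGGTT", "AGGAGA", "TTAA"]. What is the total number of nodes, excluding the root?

Count nodes per top-level branch (shared prefixes stored once):
  'A'-branch (AGGAGA, ATCA): 9 nodes
  'C'-branch (CATGCC, CCCG, CCGCCCA, CGAC, CGATGAGGTT, CTC): 26 nodes
  'G'-branch (GCCCGCC, GGCCGC): 12 nodes
  'T'-branch (TCAGCTGAGA, TGGA, TTAA, TTAT, TTATTC, TTGTGCCAG): 26 nodes
Sum: 73

73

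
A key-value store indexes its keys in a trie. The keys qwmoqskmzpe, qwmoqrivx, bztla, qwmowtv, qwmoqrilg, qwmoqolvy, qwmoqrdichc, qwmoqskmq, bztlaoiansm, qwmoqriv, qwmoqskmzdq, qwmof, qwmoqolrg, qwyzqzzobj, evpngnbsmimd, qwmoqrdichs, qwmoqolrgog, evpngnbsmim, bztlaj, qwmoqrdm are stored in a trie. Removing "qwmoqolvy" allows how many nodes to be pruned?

2

A node on "qwmoqolvy"'s path can go only if nothing else ends at it or branches off below it.
The suffix "vy" (2 nodes) is used only by "qwmoqolvy"; the node for "qwmoqol" still has the child "r", so pruning stops there.
Nodes removed: 2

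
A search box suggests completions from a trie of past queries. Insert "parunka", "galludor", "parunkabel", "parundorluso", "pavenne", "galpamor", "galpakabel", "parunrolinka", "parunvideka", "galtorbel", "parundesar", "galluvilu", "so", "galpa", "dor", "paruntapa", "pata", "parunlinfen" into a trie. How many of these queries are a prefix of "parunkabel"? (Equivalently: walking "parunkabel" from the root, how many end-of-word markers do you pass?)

Traverse "parunkabel" character by character; count nodes along the way that are marked as word ends.
Prefixes of the query that are stored words: "parunka", "parunkabel"
Count: 2

2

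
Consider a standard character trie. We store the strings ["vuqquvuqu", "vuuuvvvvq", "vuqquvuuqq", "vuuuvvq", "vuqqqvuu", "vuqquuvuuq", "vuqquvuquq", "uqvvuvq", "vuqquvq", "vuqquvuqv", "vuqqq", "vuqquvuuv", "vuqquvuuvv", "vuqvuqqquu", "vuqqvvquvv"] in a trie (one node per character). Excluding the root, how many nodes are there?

Count nodes per top-level branch (shared prefixes stored once):
  'u'-branch (uqvvuvq): 7 nodes
  'v'-branch (vuqqq, vuqqqvuu, vuqquuvuuq, vuqquvq, vuqquvuqu, vuqquvuquq, vuqquvuqv, vuqquvuuqq, vuqquvuuv, vuqquvuuvv, vuqqvvquvv, vuqvuqqquu, vuuuvvq, vuuuvvvvq): 47 nodes
Sum: 54

54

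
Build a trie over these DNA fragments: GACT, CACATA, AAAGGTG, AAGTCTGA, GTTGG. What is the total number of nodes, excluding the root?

27

For each word, the new-node count is its length minus the longest prefix already in the trie:
  "GACT" → 4 new (G, A, C, T)
  "CACATA" → 6 new (C, A, C, A, T, A)
  "AAAGGTG" → 7 new (A, A, A, G, G, T, G)
  "AAGTCTGA" → prefix "AA" already present; 6 new (G, T, C, T, G, A)
  "GTTGG" → prefix "G" already present; 4 new (T, T, G, G)
Total nodes = 4 + 6 + 7 + 6 + 4 = 27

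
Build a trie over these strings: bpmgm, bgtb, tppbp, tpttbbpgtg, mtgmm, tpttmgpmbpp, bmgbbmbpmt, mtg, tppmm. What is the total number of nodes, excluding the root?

Trace insertions, counting only characters that open a new branch:
  "bpmgm" → 5 new (b, p, m, g, m)
  "bgtb" → prefix "b" already present; 3 new (g, t, b)
  "tppbp" → 5 new (t, p, p, b, p)
  "tpttbbpgtg" → prefix "tp" already present; 8 new (t, t, b, b, p, g, t, g)
  "mtgmm" → 5 new (m, t, g, m, m)
  "tpttmgpmbpp" → prefix "tptt" already present; 7 new (m, g, p, m, b, p, p)
  "bmgbbmbpmt" → prefix "b" already present; 9 new (m, g, b, b, m, b, p, m, t)
  "mtg" → prefix "mtg" already present; 0 new (none)
  "tppmm" → prefix "tpp" already present; 2 new (m, m)
Total nodes = 5 + 3 + 5 + 8 + 5 + 7 + 9 + 0 + 2 = 44

44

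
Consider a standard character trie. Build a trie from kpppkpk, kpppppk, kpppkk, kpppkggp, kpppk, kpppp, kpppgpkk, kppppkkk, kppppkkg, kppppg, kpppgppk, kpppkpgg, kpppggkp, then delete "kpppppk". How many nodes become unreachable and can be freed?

2

After clearing the end-marker at "kpppppk", prune upward until reaching a node still needed by another word.
The suffix "pk" (2 nodes) is used only by "kpppppk"; the node for "kpppp" still has the child "k", so pruning stops there.
Nodes removed: 2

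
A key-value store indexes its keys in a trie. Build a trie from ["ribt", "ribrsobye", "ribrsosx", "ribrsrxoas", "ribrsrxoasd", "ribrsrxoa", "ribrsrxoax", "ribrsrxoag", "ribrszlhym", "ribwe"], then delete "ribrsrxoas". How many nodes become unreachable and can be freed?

After clearing the end-marker at "ribrsrxoas", prune upward until reaching a node still needed by another word.
Every node on "ribrsrxoas" is still needed (e.g. by "ribrsrxoasd"), so nothing is freed.
Nodes removed: 0

0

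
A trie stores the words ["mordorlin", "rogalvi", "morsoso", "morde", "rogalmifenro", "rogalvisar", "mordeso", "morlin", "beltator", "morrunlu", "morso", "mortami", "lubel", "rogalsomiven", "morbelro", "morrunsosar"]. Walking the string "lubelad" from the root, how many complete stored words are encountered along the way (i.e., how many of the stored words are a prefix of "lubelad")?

1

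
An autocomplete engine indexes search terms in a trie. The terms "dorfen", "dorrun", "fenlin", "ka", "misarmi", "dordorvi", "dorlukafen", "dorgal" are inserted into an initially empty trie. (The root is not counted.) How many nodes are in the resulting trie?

39

Count nodes per top-level branch (shared prefixes stored once):
  'd'-branch (dordorvi, dorfen, dorgal, dorlukafen, dorrun): 24 nodes
  'f'-branch (fenlin): 6 nodes
  'k'-branch (ka): 2 nodes
  'm'-branch (misarmi): 7 nodes
Sum: 39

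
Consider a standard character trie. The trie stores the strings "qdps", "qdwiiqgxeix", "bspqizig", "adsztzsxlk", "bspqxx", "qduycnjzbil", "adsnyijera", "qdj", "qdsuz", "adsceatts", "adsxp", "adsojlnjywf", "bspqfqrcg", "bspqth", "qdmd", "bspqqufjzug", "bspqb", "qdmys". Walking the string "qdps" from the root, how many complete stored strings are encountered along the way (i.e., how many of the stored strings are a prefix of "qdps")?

Traverse "qdps" character by character; count nodes along the way that are marked as word ends.
Prefixes of the query that are stored words: "qdps"
Count: 1

1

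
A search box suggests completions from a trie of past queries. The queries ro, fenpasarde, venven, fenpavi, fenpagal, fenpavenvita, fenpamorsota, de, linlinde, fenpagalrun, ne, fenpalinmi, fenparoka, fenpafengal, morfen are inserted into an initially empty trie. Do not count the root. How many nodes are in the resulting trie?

72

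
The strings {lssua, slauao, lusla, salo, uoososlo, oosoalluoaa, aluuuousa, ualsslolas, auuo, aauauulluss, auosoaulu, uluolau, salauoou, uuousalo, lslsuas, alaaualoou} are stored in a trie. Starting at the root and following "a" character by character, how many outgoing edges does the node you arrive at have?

Walk "a" from the root, arriving at one node.
Characters that immediately follow "a" among the stored strings: {a, l, u}.
That node has 3 child edges.

3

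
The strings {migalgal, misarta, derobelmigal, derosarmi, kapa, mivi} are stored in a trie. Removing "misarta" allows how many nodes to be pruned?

5

Walk "misarta" from the leaf back toward the root, removing each node that no remaining word uses.
The suffix "sarta" (5 nodes) is used only by "misarta"; the node for "mi" still has the child "g", so pruning stops there.
Nodes removed: 5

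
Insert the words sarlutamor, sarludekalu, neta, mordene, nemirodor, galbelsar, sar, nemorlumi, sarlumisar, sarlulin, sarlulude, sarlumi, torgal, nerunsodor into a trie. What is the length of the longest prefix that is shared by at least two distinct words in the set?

The deepest shared node is where two words last agree before diverging.
"sarlumi" and "sarlumisar" agree on "sarlumi" (7 characters) before diverging; nothing deeper is shared.
Longest shared-prefix length: 7

7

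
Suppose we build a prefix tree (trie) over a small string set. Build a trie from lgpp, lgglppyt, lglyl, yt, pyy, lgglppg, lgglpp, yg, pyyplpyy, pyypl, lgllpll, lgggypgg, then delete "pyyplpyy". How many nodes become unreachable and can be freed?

Walk "pyyplpyy" from the leaf back toward the root, removing each node that no remaining word uses.
The suffix "pyy" (3 nodes) is used only by "pyyplpyy"; "pyypl" is itself a stored word, so pruning stops there.
Nodes removed: 3

3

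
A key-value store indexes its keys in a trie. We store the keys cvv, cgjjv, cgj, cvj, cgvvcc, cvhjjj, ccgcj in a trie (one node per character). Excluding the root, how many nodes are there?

20

Insert word by word; a character creates a node only if that edge doesn't already exist:
  "cvv" → 3 new (c, v, v)
  "cgjjv" → prefix "c" already present; 4 new (g, j, j, v)
  "cgj" → prefix "cgj" already present; 0 new (none)
  "cvj" → prefix "cv" already present; 1 new (j)
  "cgvvcc" → prefix "cg" already present; 4 new (v, v, c, c)
  "cvhjjj" → prefix "cv" already present; 4 new (h, j, j, j)
  "ccgcj" → prefix "c" already present; 4 new (c, g, c, j)
Total nodes = 3 + 4 + 0 + 1 + 4 + 4 + 4 = 20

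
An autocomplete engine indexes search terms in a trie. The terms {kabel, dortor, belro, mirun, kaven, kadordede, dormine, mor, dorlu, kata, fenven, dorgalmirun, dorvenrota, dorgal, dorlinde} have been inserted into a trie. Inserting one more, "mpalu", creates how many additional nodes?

4

"m" is already a path in the trie; the remaining "palu" must be added.
Each of the 4 remaining characters creates one node.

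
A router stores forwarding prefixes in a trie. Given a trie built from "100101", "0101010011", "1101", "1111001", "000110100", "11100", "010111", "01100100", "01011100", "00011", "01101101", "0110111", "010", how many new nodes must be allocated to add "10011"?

"1001" is already a path in the trie; the remaining "1" must be added.
New nodes needed: |"10011"| − 4 = 5 − 4 = 1.

1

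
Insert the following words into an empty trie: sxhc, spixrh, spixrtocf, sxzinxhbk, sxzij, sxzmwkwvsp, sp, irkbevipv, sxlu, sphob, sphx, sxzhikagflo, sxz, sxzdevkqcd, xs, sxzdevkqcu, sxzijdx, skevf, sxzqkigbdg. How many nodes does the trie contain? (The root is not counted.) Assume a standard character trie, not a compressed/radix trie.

74

Count nodes per top-level branch (shared prefixes stored once):
  'i'-branch (irkbevipv): 9 nodes
  's'-branch (skevf, sp, sphob, sphx, spixrh, spixrtocf, sxhc, sxlu, sxz, sxzdevkqcd, sxzdevkqcu, sxzhikagflo, sxzij, sxzijdx, sxzinxhbk, sxzmwkwvsp, sxzqkigbdg): 63 nodes
  'x'-branch (xs): 2 nodes
Sum: 74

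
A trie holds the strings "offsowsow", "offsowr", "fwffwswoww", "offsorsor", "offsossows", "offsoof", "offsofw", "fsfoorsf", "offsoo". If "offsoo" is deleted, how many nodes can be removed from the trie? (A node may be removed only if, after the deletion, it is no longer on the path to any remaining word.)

Walk "offsoo" from the leaf back toward the root, removing each node that no remaining word uses.
Every node on "offsoo" is still needed (e.g. by "offsoof"), so nothing is freed.
Nodes removed: 0

0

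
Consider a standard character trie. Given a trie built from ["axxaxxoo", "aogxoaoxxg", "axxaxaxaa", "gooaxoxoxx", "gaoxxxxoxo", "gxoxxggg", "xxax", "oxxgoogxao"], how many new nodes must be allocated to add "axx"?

0

"axx" is already a full path in the trie; only an end-marker is added.
No new nodes are needed: 0.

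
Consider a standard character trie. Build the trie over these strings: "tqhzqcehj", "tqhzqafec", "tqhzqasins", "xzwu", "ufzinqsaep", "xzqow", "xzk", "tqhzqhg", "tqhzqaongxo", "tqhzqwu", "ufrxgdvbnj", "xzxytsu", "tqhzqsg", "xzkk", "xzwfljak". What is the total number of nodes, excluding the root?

For each word, the new-node count is its length minus the longest prefix already in the trie:
  "tqhzqcehj" → 9 new (t, q, h, z, q, c, e, h, j)
  "tqhzqafec" → prefix "tqhzq" already present; 4 new (a, f, e, c)
  "tqhzqasins" → prefix "tqhzqa" already present; 4 new (s, i, n, s)
  "xzwu" → 4 new (x, z, w, u)
  "ufzinqsaep" → 10 new (u, f, z, i, n, q, s, a, e, p)
  "xzqow" → prefix "xz" already present; 3 new (q, o, w)
  "xzk" → prefix "xz" already present; 1 new (k)
  "tqhzqhg" → prefix "tqhzq" already present; 2 new (h, g)
  "tqhzqaongxo" → prefix "tqhzqa" already present; 5 new (o, n, g, x, o)
  "tqhzqwu" → prefix "tqhzq" already present; 2 new (w, u)
  "ufrxgdvbnj" → prefix "uf" already present; 8 new (r, x, g, d, v, b, n, j)
  "xzxytsu" → prefix "xz" already present; 5 new (x, y, t, s, u)
  "tqhzqsg" → prefix "tqhzq" already present; 2 new (s, g)
  "xzkk" → prefix "xzk" already present; 1 new (k)
  "xzwfljak" → prefix "xzw" already present; 5 new (f, l, j, a, k)
Total nodes = 9 + 4 + 4 + 4 + 10 + 3 + 1 + 2 + 5 + 2 + 8 + 5 + 2 + 1 + 5 = 65

65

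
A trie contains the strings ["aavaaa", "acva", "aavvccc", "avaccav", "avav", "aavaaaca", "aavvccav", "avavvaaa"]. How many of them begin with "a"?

8

Traverse to the node for "a", then collect every word in that subtree.
Words under "a": aavaaa, aavaaaca, aavvccav, aavvccc, acva, avaccav, avav, avavvaaa
Count: 8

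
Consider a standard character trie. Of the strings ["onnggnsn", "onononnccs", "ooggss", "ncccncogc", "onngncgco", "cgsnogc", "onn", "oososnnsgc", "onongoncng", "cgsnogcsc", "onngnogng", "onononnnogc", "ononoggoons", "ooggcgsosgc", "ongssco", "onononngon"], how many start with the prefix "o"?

Traverse to the node for "o", then collect every word in that subtree.
Matches: "ongssco", "onn", "onnggnsn", "onngncgco", "onngnogng", "onongoncng", "ononoggoons", "onononnccs", "onononngon", "onononnnogc", "ooggcgsosgc", "ooggss", "oososnnsgc"
Count: 13

13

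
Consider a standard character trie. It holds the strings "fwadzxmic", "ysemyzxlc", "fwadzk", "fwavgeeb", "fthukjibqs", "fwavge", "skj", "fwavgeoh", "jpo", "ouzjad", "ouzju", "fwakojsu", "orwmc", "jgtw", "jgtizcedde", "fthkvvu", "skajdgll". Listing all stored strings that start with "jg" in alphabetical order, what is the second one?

DFS of the "jg" subtree visits, in order: "jgtizcedde", "jgtw"
Position 2: jgtw

jgtw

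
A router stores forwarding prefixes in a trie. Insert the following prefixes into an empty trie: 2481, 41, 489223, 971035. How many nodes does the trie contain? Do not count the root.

17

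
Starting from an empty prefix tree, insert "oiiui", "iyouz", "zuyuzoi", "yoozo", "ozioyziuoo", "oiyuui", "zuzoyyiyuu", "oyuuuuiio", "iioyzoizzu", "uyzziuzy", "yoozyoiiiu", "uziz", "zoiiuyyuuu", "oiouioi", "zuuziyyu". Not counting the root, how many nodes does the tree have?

Count nodes per top-level branch (shared prefixes stored once):
  'i'-branch (iioyzoizzu, iyouz): 14 nodes
  'o'-branch (oiiui, oiouioi, oiyuui, oyuuuuiio, ozioyziuoo): 31 nodes
  'u'-branch (uyzziuzy, uziz): 11 nodes
  'y'-branch (yoozo, yoozyoiiiu): 11 nodes
  'z'-branch (zoiiuyyuuu, zuuziyyu, zuyuzoi, zuzoyyiyuu): 30 nodes
Sum: 97

97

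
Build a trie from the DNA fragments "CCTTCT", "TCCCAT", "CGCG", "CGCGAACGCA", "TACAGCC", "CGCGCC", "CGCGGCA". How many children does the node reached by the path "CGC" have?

1

The children of the "CGC" node are the distinct next characters among strings starting with "CGC".
Distinct next characters after "CGC": G.
That node has 1 child edge.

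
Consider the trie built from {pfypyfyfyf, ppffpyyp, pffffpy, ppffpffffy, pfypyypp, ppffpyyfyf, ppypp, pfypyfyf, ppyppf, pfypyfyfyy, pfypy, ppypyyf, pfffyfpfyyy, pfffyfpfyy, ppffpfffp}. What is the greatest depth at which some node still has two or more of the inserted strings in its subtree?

The deepest shared node is where two words last agree before diverging.
"pfffyfpfyy" and "pfffyfpfyyy" agree on "pfffyfpfyy" (10 characters) before diverging; nothing deeper is shared.
Longest shared-prefix length: 10

10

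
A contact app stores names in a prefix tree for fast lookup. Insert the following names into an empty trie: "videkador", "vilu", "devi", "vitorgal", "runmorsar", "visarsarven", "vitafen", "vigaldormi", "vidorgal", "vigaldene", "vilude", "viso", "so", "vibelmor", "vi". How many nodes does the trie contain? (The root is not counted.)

70

Count nodes per top-level branch (shared prefixes stored once):
  'd'-branch (devi): 4 nodes
  'r'-branch (runmorsar): 9 nodes
  's'-branch (so): 2 nodes
  'v'-branch (vi, vibelmor, videkador, vidorgal, vigaldene, vigaldormi, vilu, vilude, visarsarven, viso, vitafen, vitorgal): 55 nodes
Sum: 70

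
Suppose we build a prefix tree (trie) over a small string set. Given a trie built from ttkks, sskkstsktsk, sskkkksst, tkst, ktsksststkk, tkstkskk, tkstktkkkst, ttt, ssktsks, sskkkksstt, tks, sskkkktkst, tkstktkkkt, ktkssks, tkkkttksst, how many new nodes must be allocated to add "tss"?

2

"t" is already a path in the trie; the remaining "ss" must be added.
Each of the 2 remaining characters creates one node.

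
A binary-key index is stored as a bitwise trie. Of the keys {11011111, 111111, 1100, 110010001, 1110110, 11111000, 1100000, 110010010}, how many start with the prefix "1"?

Walk to "1"; the words in its subtree are exactly those with that prefix.
Matches: "1100", "1100000", "110010001", "110010010", "11011111", "1110110", "11111000", "111111"
Count: 8

8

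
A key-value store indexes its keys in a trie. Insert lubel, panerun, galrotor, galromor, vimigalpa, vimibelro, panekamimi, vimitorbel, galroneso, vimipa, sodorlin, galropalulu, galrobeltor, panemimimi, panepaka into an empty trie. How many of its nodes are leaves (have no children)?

A leaf is a node with no children — equivalently, the end of a word that is not a proper prefix of any other stored word.
Those words: "galrobeltor", "galromor", "galroneso", "galropalulu", "galrotor", "lubel", "panekamimi", "panemimimi", "panepaka", "panerun", "sodorlin", "vimibelro", "vimigalpa", "vimipa", "vimitorbel"
Leaf count: 15

15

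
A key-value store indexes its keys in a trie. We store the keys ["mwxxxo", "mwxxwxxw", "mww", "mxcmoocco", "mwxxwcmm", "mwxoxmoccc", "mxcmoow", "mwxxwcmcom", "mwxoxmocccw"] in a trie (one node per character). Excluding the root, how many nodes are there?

34

Trace insertions, counting only characters that open a new branch:
  "mwxxxo" → 6 new (m, w, x, x, x, o)
  "mwxxwxxw" → prefix "mwxx" already present; 4 new (w, x, x, w)
  "mww" → prefix "mw" already present; 1 new (w)
  "mxcmoocco" → prefix "m" already present; 8 new (x, c, m, o, o, c, c, o)
  "mwxxwcmm" → prefix "mwxxw" already present; 3 new (c, m, m)
  "mwxoxmoccc" → prefix "mwx" already present; 7 new (o, x, m, o, c, c, c)
  "mxcmoow" → prefix "mxcmoo" already present; 1 new (w)
  "mwxxwcmcom" → prefix "mwxxwcm" already present; 3 new (c, o, m)
  "mwxoxmocccw" → prefix "mwxoxmoccc" already present; 1 new (w)
Total nodes = 6 + 4 + 1 + 8 + 3 + 7 + 1 + 3 + 1 = 34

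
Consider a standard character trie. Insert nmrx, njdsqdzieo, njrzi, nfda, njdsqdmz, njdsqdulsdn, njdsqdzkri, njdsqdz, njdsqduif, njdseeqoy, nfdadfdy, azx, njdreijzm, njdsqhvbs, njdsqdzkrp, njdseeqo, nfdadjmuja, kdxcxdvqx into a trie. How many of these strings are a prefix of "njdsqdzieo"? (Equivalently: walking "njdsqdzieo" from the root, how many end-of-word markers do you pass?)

2

Traverse "njdsqdzieo" character by character; count nodes along the way that are marked as word ends.
Prefixes of the query that are stored words: "njdsqdz", "njdsqdzieo"
Count: 2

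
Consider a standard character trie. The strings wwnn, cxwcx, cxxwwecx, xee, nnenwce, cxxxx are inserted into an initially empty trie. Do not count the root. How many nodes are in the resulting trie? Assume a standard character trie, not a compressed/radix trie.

27

Count nodes per top-level branch (shared prefixes stored once):
  'c'-branch (cxwcx, cxxwwecx, cxxxx): 13 nodes
  'n'-branch (nnenwce): 7 nodes
  'w'-branch (wwnn): 4 nodes
  'x'-branch (xee): 3 nodes
Sum: 27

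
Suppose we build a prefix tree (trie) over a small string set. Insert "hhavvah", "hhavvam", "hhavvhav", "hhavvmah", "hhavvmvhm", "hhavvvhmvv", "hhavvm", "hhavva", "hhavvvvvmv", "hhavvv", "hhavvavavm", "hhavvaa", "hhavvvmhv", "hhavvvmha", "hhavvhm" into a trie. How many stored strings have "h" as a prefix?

Filter for entries beginning with "h":
Words under "h": hhavva, hhavvaa, hhavvah, hhavvam, hhavvavavm, hhavvhav, hhavvhm, hhavvm, hhavvmah, hhavvmvhm, hhavvv, hhavvvhmvv, hhavvvmha, hhavvvmhv, hhavvvvvmv
Count: 15

15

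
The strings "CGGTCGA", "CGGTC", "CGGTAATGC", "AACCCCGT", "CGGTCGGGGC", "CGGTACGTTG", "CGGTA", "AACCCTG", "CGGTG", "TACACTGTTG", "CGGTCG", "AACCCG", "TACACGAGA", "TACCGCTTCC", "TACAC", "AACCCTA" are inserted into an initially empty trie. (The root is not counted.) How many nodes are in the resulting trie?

For each word, the new-node count is its length minus the longest prefix already in the trie:
  "CGGTCGA" → 7 new (C, G, G, T, C, G, A)
  "CGGTC" → prefix "CGGTC" already present; 0 new (none)
  "CGGTAATGC" → prefix "CGGT" already present; 5 new (A, A, T, G, C)
  "AACCCCGT" → 8 new (A, A, C, C, C, C, G, T)
  "CGGTCGGGGC" → prefix "CGGTCG" already present; 4 new (G, G, G, C)
  "CGGTACGTTG" → prefix "CGGTA" already present; 5 new (C, G, T, T, G)
  "CGGTA" → prefix "CGGTA" already present; 0 new (none)
  "AACCCTG" → prefix "AACCC" already present; 2 new (T, G)
  "CGGTG" → prefix "CGGT" already present; 1 new (G)
  "TACACTGTTG" → 10 new (T, A, C, A, C, T, G, T, T, G)
  "CGGTCG" → prefix "CGGTCG" already present; 0 new (none)
  "AACCCG" → prefix "AACCC" already present; 1 new (G)
  "TACACGAGA" → prefix "TACAC" already present; 4 new (G, A, G, A)
  "TACCGCTTCC" → prefix "TAC" already present; 7 new (C, G, C, T, T, C, C)
  "TACAC" → prefix "TACAC" already present; 0 new (none)
  "AACCCTA" → prefix "AACCCT" already present; 1 new (A)
Total nodes = 7 + 0 + 5 + 8 + 4 + 5 + 0 + 2 + 1 + 10 + 0 + 1 + 4 + 7 + 0 + 1 = 55

55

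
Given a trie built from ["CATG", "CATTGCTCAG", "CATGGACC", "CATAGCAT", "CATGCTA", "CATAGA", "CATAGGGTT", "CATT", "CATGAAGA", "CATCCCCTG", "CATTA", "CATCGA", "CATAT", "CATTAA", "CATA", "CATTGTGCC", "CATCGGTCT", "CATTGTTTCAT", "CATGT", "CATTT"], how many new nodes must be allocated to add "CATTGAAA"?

3

The longest prefix of "CATTGAAA" already in the trie is "CATTG" (length 5).
Each of the 3 remaining characters creates one node.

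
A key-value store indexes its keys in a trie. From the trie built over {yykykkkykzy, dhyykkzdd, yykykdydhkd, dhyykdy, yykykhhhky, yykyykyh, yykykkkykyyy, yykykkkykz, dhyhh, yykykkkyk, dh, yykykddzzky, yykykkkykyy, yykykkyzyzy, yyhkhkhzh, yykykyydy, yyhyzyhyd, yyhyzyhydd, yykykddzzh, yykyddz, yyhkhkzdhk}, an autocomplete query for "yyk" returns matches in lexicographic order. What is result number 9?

DFS of the "yyk" subtree visits, in order: "yykyddz", "yykykddzzh", "yykykddzzky", "yykykdydhkd", "yykykhhhky", "yykykkkyk", "yykykkkykyy", "yykykkkykyyy", "yykykkkykz", "yykykkkykzy", "yykykkyzyzy", "yykykyydy", "yykyykyh"
Position 9: yykykkkykz

yykykkkykz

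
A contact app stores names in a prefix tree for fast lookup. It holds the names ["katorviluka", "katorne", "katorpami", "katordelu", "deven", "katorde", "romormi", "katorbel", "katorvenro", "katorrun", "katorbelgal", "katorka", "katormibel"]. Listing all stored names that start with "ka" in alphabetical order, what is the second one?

katorbelgal

Filter for "ka…" and sort: "katorbel", "katorbelgal", "katorde", "katordelu", "katorka", "katormibel", "katorne", "katorpami", "katorrun", "katorvenro", "katorviluka"
The 2nd is katorbelgal.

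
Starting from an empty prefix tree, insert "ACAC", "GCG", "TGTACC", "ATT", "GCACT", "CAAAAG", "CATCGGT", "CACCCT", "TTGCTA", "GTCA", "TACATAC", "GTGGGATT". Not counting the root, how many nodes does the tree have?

53

Insert word by word; a character creates a node only if that edge doesn't already exist:
  "ACAC" → 4 new (A, C, A, C)
  "GCG" → 3 new (G, C, G)
  "TGTACC" → 6 new (T, G, T, A, C, C)
  "ATT" → prefix "A" already present; 2 new (T, T)
  "GCACT" → prefix "GC" already present; 3 new (A, C, T)
  "CAAAAG" → 6 new (C, A, A, A, A, G)
  "CATCGGT" → prefix "CA" already present; 5 new (T, C, G, G, T)
  "CACCCT" → prefix "CA" already present; 4 new (C, C, C, T)
  "TTGCTA" → prefix "T" already present; 5 new (T, G, C, T, A)
  "GTCA" → prefix "G" already present; 3 new (T, C, A)
  "TACATAC" → prefix "T" already present; 6 new (A, C, A, T, A, C)
  "GTGGGATT" → prefix "GT" already present; 6 new (G, G, G, A, T, T)
Total nodes = 4 + 3 + 6 + 2 + 3 + 6 + 5 + 4 + 5 + 3 + 6 + 6 = 53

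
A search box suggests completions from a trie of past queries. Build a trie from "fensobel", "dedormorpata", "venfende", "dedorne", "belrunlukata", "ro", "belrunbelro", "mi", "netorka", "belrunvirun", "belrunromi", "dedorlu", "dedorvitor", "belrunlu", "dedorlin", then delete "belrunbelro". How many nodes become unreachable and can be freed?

5

After clearing the end-marker at "belrunbelro", prune upward until reaching a node still needed by another word.
The suffix "belro" (5 nodes) is used only by "belrunbelro"; the node for "belrun" still has the child "l", so pruning stops there.
Nodes removed: 5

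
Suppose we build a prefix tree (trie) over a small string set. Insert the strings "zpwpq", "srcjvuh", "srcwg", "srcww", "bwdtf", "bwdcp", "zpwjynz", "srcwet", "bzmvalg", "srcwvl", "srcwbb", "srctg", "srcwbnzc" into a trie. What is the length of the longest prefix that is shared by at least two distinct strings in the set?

5

Look for the deepest trie node that still has at least two words in its subtree.
"srcwbb" and "srcwbnzc" agree on "srcwb" (5 characters) before diverging; nothing deeper is shared.
Longest shared-prefix length: 5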